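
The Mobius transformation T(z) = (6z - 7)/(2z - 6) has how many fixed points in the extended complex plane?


Step 1: Fixed points satisfy T(z) = z
Step 2: 2z^2 - 12z + 7 = 0
Step 3: Discriminant = (-12)^2 - 4*2*7 = 88
Step 4: Number of fixed points = 2

2


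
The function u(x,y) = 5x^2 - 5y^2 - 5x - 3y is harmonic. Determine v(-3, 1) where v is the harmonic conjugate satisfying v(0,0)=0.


Step 1: v_x = -u_y = 10y + 3
Step 2: v_y = u_x = 10x - 5
Step 3: v = 10xy + 3x - 5y + C
Step 4: v(0,0) = 0 => C = 0
Step 5: v(-3, 1) = -44

-44


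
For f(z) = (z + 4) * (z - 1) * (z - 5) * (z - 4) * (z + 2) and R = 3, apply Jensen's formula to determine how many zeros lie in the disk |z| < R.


Jensen's formula: (1/2pi)*integral log|f(Re^it)|dt = log|f(0)| + sum_{|a_k|<R} log(R/|a_k|)
Step 1: f(0) = 4 * (-1) * (-5) * (-4) * 2 = -160
Step 2: log|f(0)| = log|-4| + log|1| + log|5| + log|4| + log|-2| = 5.0752
Step 3: Zeros inside |z| < 3: 1, -2
Step 4: Jensen sum = log(3/1) + log(3/2) = 1.5041
Step 5: n(R) = number of terms in the Jensen sum = count of zeros inside |z| < 3 = 2

2


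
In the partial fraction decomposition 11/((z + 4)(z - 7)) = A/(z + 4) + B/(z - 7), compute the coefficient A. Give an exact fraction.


Step 1: Multiply both sides by (z + 4) and set z = -4
Step 2: A = 11 / (-4 - 7)
Step 3: A = 11 / (-11)
Step 4: A = -1

-1


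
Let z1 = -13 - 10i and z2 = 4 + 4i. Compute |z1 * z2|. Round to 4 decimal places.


Step 1: |z1| = sqrt((-13)^2 + (-10)^2) = sqrt(269)
Step 2: |z2| = sqrt(4^2 + 4^2) = sqrt(32)
Step 3: |z1*z2| = |z1|*|z2| = sqrt(269) * sqrt(32) = sqrt(269 * 32) = sqrt(8608)
Step 4: = 92.7793

92.7793


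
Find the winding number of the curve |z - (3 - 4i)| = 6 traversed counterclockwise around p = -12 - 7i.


Step 1: Center c = (3, -4), radius = 6
Step 2: |p - c|^2 = (-15)^2 + (-3)^2 = 234
Step 3: r^2 = 36
Step 4: |p-c| > r so winding number = 0

0


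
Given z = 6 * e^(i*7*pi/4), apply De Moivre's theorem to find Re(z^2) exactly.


Step 1: By De Moivre's theorem, z^2 = 6^2 * e^(i*2*7*pi/4) = 36 * (cos(7*pi/2) + i*sin(7*pi/2))
Step 2: |z|^2 = 6^2 = 36
Step 3: Reduce the angle mod 2*pi: 7*pi/2 - 2*pi = 3*pi/2
Step 4: cos(3*pi/2) = 0
Step 5: Re(z^2) = 36 * 0 = 0

0


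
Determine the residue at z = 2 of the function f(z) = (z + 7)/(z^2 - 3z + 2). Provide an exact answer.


Step 1: Q(z) = z^2 - 3z + 2 = (z - 2)(z - 1)
Step 2: Q'(z) = 2z - 3
Step 3: Q'(2) = 1, P(2) = 9
Step 4: Res = P(2)/Q'(2) = 9/1 = 9

9


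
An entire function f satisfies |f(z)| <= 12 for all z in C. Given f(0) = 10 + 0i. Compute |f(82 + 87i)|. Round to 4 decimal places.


Step 1: By Liouville's theorem, a bounded entire function is constant.
Step 2: f(z) = f(0) = 10 + 0i for all z.
Step 3: |f(w)| = |10 + 0i| = sqrt(100 + 0)
Step 4: = 10.0

10.0


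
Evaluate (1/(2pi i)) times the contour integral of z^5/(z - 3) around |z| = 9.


Step 1: f(z) = z^5, a = 3 is inside |z| = 9
Step 2: By Cauchy integral formula: (1/(2pi*i)) * integral = f(a)
Step 3: f(3) = 3^5 = 243

243


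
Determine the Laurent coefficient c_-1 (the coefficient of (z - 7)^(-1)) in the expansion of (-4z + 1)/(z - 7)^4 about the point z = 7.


Step 1: Write the numerator in powers of (z - 7): -4z + 1 = -4(z - 7) + (-4*7 + 1) = -4(z - 7) - 27
Step 2: Divide by (z - 7)^4: f(z) = -27(z - 7)^(-4) - 4(z - 7)^(-3)
Step 3: This finite sum is the Laurent series of f about z = 7.
Step 4: Only the powers -4 and -3 appear, so the coefficient of (z - 7)^(-1) = 0

0


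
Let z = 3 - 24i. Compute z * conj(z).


Step 1: conj(z) = 3 + 24i
Step 2: z * conj(z) = 3^2 + (-24)^2
Step 3: = 9 + 576 = 585

585


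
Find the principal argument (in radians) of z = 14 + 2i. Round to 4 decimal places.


Step 1: z = 14 + 2i
Step 2: arg(z) = atan2(2, 14)
Step 3: arg(z) = 0.1419

0.1419


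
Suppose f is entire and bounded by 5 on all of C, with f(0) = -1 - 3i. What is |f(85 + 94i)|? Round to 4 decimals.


Step 1: By Liouville's theorem, a bounded entire function is constant.
Step 2: f(z) = f(0) = -1 - 3i for all z.
Step 3: |f(w)| = |-1 - 3i| = sqrt(1 + 9)
Step 4: = 3.1623

3.1623


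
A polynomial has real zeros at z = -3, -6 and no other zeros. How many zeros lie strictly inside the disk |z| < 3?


Step 1: Check each root:
  z = -3: |-3| = 3 >= 3
  z = -6: |-6| = 6 >= 3
Step 2: Count = 0

0


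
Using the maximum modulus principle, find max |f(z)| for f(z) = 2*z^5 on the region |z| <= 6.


Step 1: On |z| = 6, |f(z)| = 2 * |z|^5 = 2 * 6^5
Step 2: By maximum modulus principle, maximum is on boundary.
Step 3: Maximum = 2 * 7776 = 15552

15552


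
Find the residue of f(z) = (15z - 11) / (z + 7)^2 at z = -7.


Step 1: Pole of order 2 at z = -7
Step 2: Res = lim d/dz [(z + 7)^2 * f(z)] as z -> -7
Step 3: (z + 7)^2 * f(z) = 15z - 11
Step 4: d/dz[15z - 11] = 15

15


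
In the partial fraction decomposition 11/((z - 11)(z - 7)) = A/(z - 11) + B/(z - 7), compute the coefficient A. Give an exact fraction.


Step 1: Multiply both sides by (z - 11) and set z = 11
Step 2: A = 11 / (11 - 7)
Step 3: A = 11 / 4
Step 4: A = 11/4

11/4


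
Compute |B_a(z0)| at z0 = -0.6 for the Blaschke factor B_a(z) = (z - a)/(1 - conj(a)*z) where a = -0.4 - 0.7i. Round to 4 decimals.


Step 1: Numerator z0 - a = -0.6 - (-0.4 - 0.7i) = -0.2 + 0.7i
Step 2: Denominator 1 - conj(a)*z0 = 1 - (-0.4 + 0.7i)*(-0.6) = 0.76 + 0.42i
Step 3: |z0 - a|^2 = (-0.2)^2 + 0.7^2 = 0.53; |1 - conj(a)*z0|^2 = 0.76^2 + 0.42^2 = 0.754
Step 4: |B_a(-0.6)| = sqrt(0.53 / 0.754) = sqrt(0.702918)
Step 5: = 0.8384

0.8384


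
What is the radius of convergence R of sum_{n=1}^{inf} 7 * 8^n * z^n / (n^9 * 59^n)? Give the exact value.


Step 1: General term a_n = 7 * 8^n / (n^9 * 59^n)
Step 2: By the root test, |a_n|^(1/n) = 7^(1/n) * 8 / (n^(9/n) * 59) -> 8/59 as n -> infinity (since 7^(1/n) -> 1 and n^(9/n) -> 1)
Step 3: R = 1/lim|a_n|^(1/n) = 59/8

59/8


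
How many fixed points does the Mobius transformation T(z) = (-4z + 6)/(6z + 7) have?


Step 1: Fixed points satisfy T(z) = z
Step 2: 6z^2 + 11z - 6 = 0
Step 3: Discriminant = 11^2 - 4*6*(-6) = 265
Step 4: Number of fixed points = 2

2


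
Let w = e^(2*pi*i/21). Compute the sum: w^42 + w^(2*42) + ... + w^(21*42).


Step 1: The sum sum_{j=1}^{n} w^(k*j) equals n if n | k, else 0.
Step 2: Here n = 21, k = 42
Step 3: Does n divide k? 21 | 42 -> True
Step 4: Sum = 21

21


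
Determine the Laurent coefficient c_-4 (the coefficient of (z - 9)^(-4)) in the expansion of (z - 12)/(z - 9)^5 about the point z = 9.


Step 1: Write the numerator in powers of (z - 9): z - 12 = (z - 9) + (1*9 - 12) = (z - 9) - 3
Step 2: Divide by (z - 9)^5: f(z) = -3(z - 9)^(-5) + (z - 9)^(-4)
Step 3: This finite sum is the Laurent series of f about z = 9.
Step 4: Coefficient of (z - 9)^(-4) = coefficient of (z - 9) in the re-centred numerator = 1

1


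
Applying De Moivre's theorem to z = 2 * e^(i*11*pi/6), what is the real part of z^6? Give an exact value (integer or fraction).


Step 1: By De Moivre's theorem, z^6 = 2^6 * e^(i*6*11*pi/6) = 64 * (cos(11*pi) + i*sin(11*pi))
Step 2: |z|^6 = 2^6 = 64
Step 3: Reduce the angle mod 2*pi: 11*pi - 10*pi = pi
Step 4: cos(pi) = -1
Step 5: Re(z^6) = 64 * (-1) = -64

-64


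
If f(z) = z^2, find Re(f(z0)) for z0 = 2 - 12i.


Step 1: z0 = 2 - 12i
Step 2: z0^2 = 2^2 - (-12)^2 - 48i
Step 3: real part = 4 - 144 = -140

-140


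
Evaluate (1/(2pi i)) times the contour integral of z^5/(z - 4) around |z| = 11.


Step 1: f(z) = z^5, a = 4 is inside |z| = 11
Step 2: By Cauchy integral formula: (1/(2pi*i)) * integral = f(a)
Step 3: f(4) = 4^5 = 1024

1024


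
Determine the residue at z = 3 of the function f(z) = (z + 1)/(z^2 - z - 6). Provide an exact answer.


Step 1: Q(z) = z^2 - z - 6 = (z - 3)(z + 2)
Step 2: Q'(z) = 2z - 1
Step 3: Q'(3) = 5, P(3) = 4
Step 4: Res = P(3)/Q'(3) = 4/5 = 4/5

4/5


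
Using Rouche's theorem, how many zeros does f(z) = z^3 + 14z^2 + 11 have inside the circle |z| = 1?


Step 1: On |z| = 1 the three terms have sizes |z^3| = 1^3 = 1, |14z^2| = 14*1^2 = 14, |11| = 11
Step 2: The dominant term is g(z) = 14z^2; let h(z) = z^3 + 11 so f = g + h
Step 3: On |z| = 1: |g| = 14 and |h| <= 1 + 11 = 12
Step 4: Since 14 > 12, |h| < |g| on |z| = 1, so by Rouche f has the same number of zeros as g inside |z| < 1
Step 5: g(z) = 14z^2 has 2 zeros (at the origin, multiplicity 2) inside |z| < 1. Answer = 2

2


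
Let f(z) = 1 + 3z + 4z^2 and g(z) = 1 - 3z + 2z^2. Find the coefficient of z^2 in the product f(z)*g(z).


Step 1: z^2 term in f*g comes from: (1)*(2z^2) + (3z)*(-3z) + (4z^2)*(1)
Step 2: = 2 - 9 + 4
Step 3: = -3

-3


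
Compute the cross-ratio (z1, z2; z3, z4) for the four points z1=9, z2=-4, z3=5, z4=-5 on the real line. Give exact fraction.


Step 1: (z1-z3)(z2-z4) = 4 * 1 = 4
Step 2: (z1-z4)(z2-z3) = 14 * (-9) = -126
Step 3: Cross-ratio = -4/126 = -2/63

-2/63


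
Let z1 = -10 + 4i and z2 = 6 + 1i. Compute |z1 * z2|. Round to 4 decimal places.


Step 1: |z1| = sqrt((-10)^2 + 4^2) = sqrt(116)
Step 2: |z2| = sqrt(6^2 + 1^2) = sqrt(37)
Step 3: |z1*z2| = |z1|*|z2| = sqrt(116) * sqrt(37) = sqrt(116 * 37) = sqrt(4292)
Step 4: = 65.5134

65.5134


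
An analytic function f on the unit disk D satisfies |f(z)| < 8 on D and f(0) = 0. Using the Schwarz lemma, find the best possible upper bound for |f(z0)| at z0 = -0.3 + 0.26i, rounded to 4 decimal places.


Step 1: g = f/8 maps D -> D with g(0) = 0, so by the Schwarz lemma |g(z)| <= |z|, i.e. |f(z)| <= 8|z|; this is sharp (f(z) = 8z).
Step 2: |z0|^2 = (-0.3)^2 + 0.26^2 = 0.1576
Step 3: |z0| = sqrt(0.1576) = 0.396989
Step 4: Best bound = 8 * |z0| = 8 * 0.396989 = 3.1759

3.1759


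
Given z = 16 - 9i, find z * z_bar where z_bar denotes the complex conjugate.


Step 1: conj(z) = 16 + 9i
Step 2: z * conj(z) = 16^2 + (-9)^2
Step 3: = 256 + 81 = 337

337


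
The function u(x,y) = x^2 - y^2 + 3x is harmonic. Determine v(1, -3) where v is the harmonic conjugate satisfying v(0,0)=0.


Step 1: v_x = -u_y = 2y + 0
Step 2: v_y = u_x = 2x + 3
Step 3: v = 2xy + 3y + C
Step 4: v(0,0) = 0 => C = 0
Step 5: v(1, -3) = -15

-15


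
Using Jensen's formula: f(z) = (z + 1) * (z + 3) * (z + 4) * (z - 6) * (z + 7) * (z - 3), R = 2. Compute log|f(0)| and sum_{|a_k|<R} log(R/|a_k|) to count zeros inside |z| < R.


Jensen's formula: (1/2pi)*integral log|f(Re^it)|dt = log|f(0)| + sum_{|a_k|<R} log(R/|a_k|)
Step 1: f(0) = 1 * 3 * 4 * (-6) * 7 * (-3) = 1512
Step 2: log|f(0)| = log|-1| + log|-3| + log|-4| + log|6| + log|-7| + log|3| = 7.3212
Step 3: Zeros inside |z| < 2: -1
Step 4: Jensen sum = log(2/1) = 0.6931
Step 5: n(R) = number of terms in the Jensen sum = count of zeros inside |z| < 2 = 1

1


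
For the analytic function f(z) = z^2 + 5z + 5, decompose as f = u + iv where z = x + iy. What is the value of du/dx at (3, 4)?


Step 1: f(z) = (x+iy)^2 + 5(x+iy) + 5
Step 2: u = (x^2 - y^2) + 5x + 5
Step 3: u_x = 2x + 5
Step 4: At (3, 4): u_x = 6 + 5 = 11

11


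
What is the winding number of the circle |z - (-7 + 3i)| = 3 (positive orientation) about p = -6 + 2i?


Step 1: Center c = (-7, 3), radius = 3
Step 2: |p - c|^2 = 1^2 + (-1)^2 = 2
Step 3: r^2 = 9
Step 4: |p-c| < r so winding number = 1

1


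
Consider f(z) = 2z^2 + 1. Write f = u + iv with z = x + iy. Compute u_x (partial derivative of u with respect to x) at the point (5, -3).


Step 1: f(z) = 2(x+iy)^2 + 1
Step 2: u = 2(x^2 - y^2) + 1
Step 3: u_x = 4x + 0
Step 4: At (5, -3): u_x = 20 + 0 = 20

20


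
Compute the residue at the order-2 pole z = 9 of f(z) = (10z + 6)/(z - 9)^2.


Step 1: Pole of order 2 at z = 9
Step 2: Res = lim d/dz [(z - 9)^2 * f(z)] as z -> 9
Step 3: (z - 9)^2 * f(z) = 10z + 6
Step 4: d/dz[10z + 6] = 10

10


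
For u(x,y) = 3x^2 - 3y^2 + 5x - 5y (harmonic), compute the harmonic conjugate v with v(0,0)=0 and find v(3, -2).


Step 1: v_x = -u_y = 6y + 5
Step 2: v_y = u_x = 6x + 5
Step 3: v = 6xy + 5x + 5y + C
Step 4: v(0,0) = 0 => C = 0
Step 5: v(3, -2) = -31

-31


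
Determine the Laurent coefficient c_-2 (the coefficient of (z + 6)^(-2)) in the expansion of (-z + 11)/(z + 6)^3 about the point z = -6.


Step 1: Write the numerator in powers of (z + 6): -z + 11 = -(z + 6) + (-1*(-6) + 11) = -(z + 6) + 17
Step 2: Divide by (z + 6)^3: f(z) = 17(z + 6)^(-3) - (z + 6)^(-2)
Step 3: This finite sum is the Laurent series of f about z = -6.
Step 4: Coefficient of (z + 6)^(-2) = coefficient of (z + 6) in the re-centred numerator = -1

-1


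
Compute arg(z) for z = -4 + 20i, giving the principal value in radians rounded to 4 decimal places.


Step 1: z = -4 + 20i
Step 2: arg(z) = atan2(20, -4)
Step 3: arg(z) = 1.7682

1.7682


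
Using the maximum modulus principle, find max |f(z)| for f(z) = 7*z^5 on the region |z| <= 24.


Step 1: On |z| = 24, |f(z)| = 7 * |z|^5 = 7 * 24^5
Step 2: By maximum modulus principle, maximum is on boundary.
Step 3: Maximum = 7 * 7962624 = 55738368

55738368


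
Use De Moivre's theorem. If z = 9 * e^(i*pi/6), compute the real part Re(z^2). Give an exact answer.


Step 1: By De Moivre's theorem, z^2 = 9^2 * e^(i*2*pi/6) = 81 * (cos(pi/3) + i*sin(pi/3))
Step 2: |z|^2 = 9^2 = 81
Step 3: The angle pi/3 already lies in [0, 2*pi)
Step 4: cos(pi/3) = 1/2
Step 5: Re(z^2) = 81 * 1/2 = 81/2

81/2


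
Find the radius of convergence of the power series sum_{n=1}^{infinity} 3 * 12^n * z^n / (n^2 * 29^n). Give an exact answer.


Step 1: General term a_n = 3 * 12^n / (n^2 * 29^n)
Step 2: By the root test, |a_n|^(1/n) = 3^(1/n) * 12 / (n^(2/n) * 29) -> 12/29 as n -> infinity (since 3^(1/n) -> 1 and n^(2/n) -> 1)
Step 3: R = 1/lim|a_n|^(1/n) = 29/12

29/12


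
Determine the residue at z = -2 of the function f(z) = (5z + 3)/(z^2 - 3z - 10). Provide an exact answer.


Step 1: Q(z) = z^2 - 3z - 10 = (z + 2)(z - 5)
Step 2: Q'(z) = 2z - 3
Step 3: Q'(-2) = -7, P(-2) = -7
Step 4: Res = P(-2)/Q'(-2) = -7/(-7) = 1

1


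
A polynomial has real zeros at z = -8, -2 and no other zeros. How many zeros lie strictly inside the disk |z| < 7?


Step 1: Check each root:
  z = -8: |-8| = 8 >= 7
  z = -2: |-2| = 2 < 7
Step 2: Count = 1

1


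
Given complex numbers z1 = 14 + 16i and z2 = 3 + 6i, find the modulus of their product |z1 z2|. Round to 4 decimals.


Step 1: |z1| = sqrt(14^2 + 16^2) = sqrt(452)
Step 2: |z2| = sqrt(3^2 + 6^2) = sqrt(45)
Step 3: |z1*z2| = |z1|*|z2| = sqrt(452) * sqrt(45) = sqrt(452 * 45) = sqrt(20340)
Step 4: = 142.6184

142.6184


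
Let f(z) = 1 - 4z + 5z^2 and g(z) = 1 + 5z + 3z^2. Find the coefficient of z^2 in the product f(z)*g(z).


Step 1: z^2 term in f*g comes from: (1)*(3z^2) + (-4z)*(5z) + (5z^2)*(1)
Step 2: = 3 - 20 + 5
Step 3: = -12

-12


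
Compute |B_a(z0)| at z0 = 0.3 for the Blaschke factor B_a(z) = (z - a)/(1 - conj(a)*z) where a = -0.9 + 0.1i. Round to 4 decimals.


Step 1: Numerator z0 - a = 0.3 - (-0.9 + 0.1i) = 1.2 - 0.1i
Step 2: Denominator 1 - conj(a)*z0 = 1 - (-0.9 - 0.1i)*0.3 = 1.27 + 0.03i
Step 3: |z0 - a|^2 = 1.2^2 + (-0.1)^2 = 1.45; |1 - conj(a)*z0|^2 = 1.27^2 + 0.03^2 = 1.6138
Step 4: |B_a(0.3)| = sqrt(1.45 / 1.6138) = sqrt(0.8985)
Step 5: = 0.9479

0.9479


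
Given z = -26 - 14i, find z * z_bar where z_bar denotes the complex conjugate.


Step 1: conj(z) = -26 + 14i
Step 2: z * conj(z) = (-26)^2 + (-14)^2
Step 3: = 676 + 196 = 872

872


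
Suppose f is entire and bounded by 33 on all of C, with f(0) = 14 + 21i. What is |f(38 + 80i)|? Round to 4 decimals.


Step 1: By Liouville's theorem, a bounded entire function is constant.
Step 2: f(z) = f(0) = 14 + 21i for all z.
Step 3: |f(w)| = |14 + 21i| = sqrt(196 + 441)
Step 4: = 25.2389

25.2389


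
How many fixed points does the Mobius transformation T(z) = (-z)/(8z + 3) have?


Step 1: Fixed points satisfy T(z) = z
Step 2: 8z^2 + 4z = 0
Step 3: Discriminant = 4^2 - 4*8*0 = 16
Step 4: Number of fixed points = 2

2


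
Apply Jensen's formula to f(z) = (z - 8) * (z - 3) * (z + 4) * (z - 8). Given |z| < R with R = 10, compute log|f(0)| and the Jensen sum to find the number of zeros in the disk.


Jensen's formula: (1/2pi)*integral log|f(Re^it)|dt = log|f(0)| + sum_{|a_k|<R} log(R/|a_k|)
Step 1: f(0) = (-8) * (-3) * 4 * (-8) = -768
Step 2: log|f(0)| = log|8| + log|3| + log|-4| + log|8| = 6.6438
Step 3: Zeros inside |z| < 10: 8, 3, -4, 8
Step 4: Jensen sum = log(10/8) + log(10/3) + log(10/4) + log(10/8) = 2.5666
Step 5: n(R) = number of terms in the Jensen sum = count of zeros inside |z| < 10 = 4

4


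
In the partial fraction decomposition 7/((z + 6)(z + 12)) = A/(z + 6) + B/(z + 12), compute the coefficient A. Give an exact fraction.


Step 1: Multiply both sides by (z + 6) and set z = -6
Step 2: A = 7 / (-6 + 12)
Step 3: A = 7 / 6
Step 4: A = 7/6

7/6


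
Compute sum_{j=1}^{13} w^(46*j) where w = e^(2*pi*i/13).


Step 1: The sum sum_{j=1}^{n} w^(k*j) equals n if n | k, else 0.
Step 2: Here n = 13, k = 46
Step 3: Does n divide k? 13 | 46 -> False
Step 4: Sum = 0

0


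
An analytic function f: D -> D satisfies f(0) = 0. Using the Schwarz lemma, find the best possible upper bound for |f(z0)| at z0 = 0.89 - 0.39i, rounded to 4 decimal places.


Step 1: Schwarz lemma: if f: D -> D is analytic with f(0) = 0, then |f(z)| <= |z| for all z in D, and this is sharp (f(z) = z).
Step 2: |z0|^2 = 0.89^2 + (-0.39)^2 = 0.9442
Step 3: |z0| = sqrt(0.9442) = 0.9717
Step 4: Best bound = |z0| = 0.9717

0.9717


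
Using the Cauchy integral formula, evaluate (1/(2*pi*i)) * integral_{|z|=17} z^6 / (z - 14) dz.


Step 1: f(z) = z^6, a = 14 is inside |z| = 17
Step 2: By Cauchy integral formula: (1/(2pi*i)) * integral = f(a)
Step 3: f(14) = 14^6 = 7529536

7529536


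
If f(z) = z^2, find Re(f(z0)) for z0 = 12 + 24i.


Step 1: z0 = 12 + 24i
Step 2: z0^2 = 12^2 - 24^2 + 576i
Step 3: real part = 144 - 576 = -432

-432


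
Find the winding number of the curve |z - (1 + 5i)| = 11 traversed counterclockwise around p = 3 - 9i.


Step 1: Center c = (1, 5), radius = 11
Step 2: |p - c|^2 = 2^2 + (-14)^2 = 200
Step 3: r^2 = 121
Step 4: |p-c| > r so winding number = 0

0


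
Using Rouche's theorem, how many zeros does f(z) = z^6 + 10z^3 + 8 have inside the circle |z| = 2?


Step 1: On |z| = 2 the three terms have sizes |z^6| = 2^6 = 64, |10z^3| = 10*2^3 = 80, |8| = 8
Step 2: The dominant term is g(z) = 10z^3; let h(z) = z^6 + 8 so f = g + h
Step 3: On |z| = 2: |g| = 80 and |h| <= 64 + 8 = 72
Step 4: Since 80 > 72, |h| < |g| on |z| = 2, so by Rouche f has the same number of zeros as g inside |z| < 2
Step 5: g(z) = 10z^3 has 3 zeros (at the origin, multiplicity 3) inside |z| < 2. Answer = 3

3


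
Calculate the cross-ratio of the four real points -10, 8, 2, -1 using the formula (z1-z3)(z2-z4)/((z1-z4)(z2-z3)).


Step 1: (z1-z3)(z2-z4) = (-12) * 9 = -108
Step 2: (z1-z4)(z2-z3) = (-9) * 6 = -54
Step 3: Cross-ratio = 108/54 = 2

2


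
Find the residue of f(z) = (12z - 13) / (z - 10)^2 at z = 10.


Step 1: Pole of order 2 at z = 10
Step 2: Res = lim d/dz [(z - 10)^2 * f(z)] as z -> 10
Step 3: (z - 10)^2 * f(z) = 12z - 13
Step 4: d/dz[12z - 13] = 12

12


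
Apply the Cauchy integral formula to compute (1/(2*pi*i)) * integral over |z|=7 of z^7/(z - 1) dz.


Step 1: f(z) = z^7, a = 1 is inside |z| = 7
Step 2: By Cauchy integral formula: (1/(2pi*i)) * integral = f(a)
Step 3: f(1) = 1^7 = 1

1


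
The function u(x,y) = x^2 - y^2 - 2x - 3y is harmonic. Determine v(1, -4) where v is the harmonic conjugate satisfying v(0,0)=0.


Step 1: v_x = -u_y = 2y + 3
Step 2: v_y = u_x = 2x - 2
Step 3: v = 2xy + 3x - 2y + C
Step 4: v(0,0) = 0 => C = 0
Step 5: v(1, -4) = 3

3


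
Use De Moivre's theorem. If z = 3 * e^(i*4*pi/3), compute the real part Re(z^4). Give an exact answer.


Step 1: By De Moivre's theorem, z^4 = 3^4 * e^(i*4*4*pi/3) = 81 * (cos(16*pi/3) + i*sin(16*pi/3))
Step 2: |z|^4 = 3^4 = 81
Step 3: Reduce the angle mod 2*pi: 16*pi/3 - 4*pi = 4*pi/3
Step 4: cos(4*pi/3) = -1/2
Step 5: Re(z^4) = 81 * (-1/2) = -81/2

-81/2


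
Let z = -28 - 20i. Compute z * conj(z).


Step 1: conj(z) = -28 + 20i
Step 2: z * conj(z) = (-28)^2 + (-20)^2
Step 3: = 784 + 400 = 1184

1184


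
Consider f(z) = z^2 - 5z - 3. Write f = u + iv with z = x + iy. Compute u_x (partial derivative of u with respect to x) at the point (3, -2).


Step 1: f(z) = (x+iy)^2 - 5(x+iy) - 3
Step 2: u = (x^2 - y^2) - 5x - 3
Step 3: u_x = 2x - 5
Step 4: At (3, -2): u_x = 6 - 5 = 1

1


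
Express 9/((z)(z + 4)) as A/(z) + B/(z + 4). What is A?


Step 1: Multiply both sides by (z) and set z = 0
Step 2: A = 9 / (0 + 4)
Step 3: A = 9 / 4
Step 4: A = 9/4

9/4


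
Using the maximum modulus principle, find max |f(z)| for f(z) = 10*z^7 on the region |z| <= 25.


Step 1: On |z| = 25, |f(z)| = 10 * |z|^7 = 10 * 25^7
Step 2: By maximum modulus principle, maximum is on boundary.
Step 3: Maximum = 10 * 6103515625 = 61035156250

61035156250


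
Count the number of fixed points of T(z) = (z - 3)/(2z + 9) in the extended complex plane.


Step 1: Fixed points satisfy T(z) = z
Step 2: 2z^2 + 8z + 3 = 0
Step 3: Discriminant = 8^2 - 4*2*3 = 40
Step 4: Number of fixed points = 2

2


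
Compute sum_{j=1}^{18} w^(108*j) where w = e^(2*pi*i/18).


Step 1: The sum sum_{j=1}^{n} w^(k*j) equals n if n | k, else 0.
Step 2: Here n = 18, k = 108
Step 3: Does n divide k? 18 | 108 -> True
Step 4: Sum = 18

18


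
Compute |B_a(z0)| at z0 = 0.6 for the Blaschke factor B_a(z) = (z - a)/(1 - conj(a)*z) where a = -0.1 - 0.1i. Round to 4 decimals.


Step 1: Numerator z0 - a = 0.6 - (-0.1 - 0.1i) = 0.7 + 0.1i
Step 2: Denominator 1 - conj(a)*z0 = 1 - (-0.1 + 0.1i)*0.6 = 1.06 - 0.06i
Step 3: |z0 - a|^2 = 0.7^2 + 0.1^2 = 0.5; |1 - conj(a)*z0|^2 = 1.06^2 + (-0.06)^2 = 1.1272
Step 4: |B_a(0.6)| = sqrt(0.5 / 1.1272) = sqrt(0.443577)
Step 5: = 0.666

0.666


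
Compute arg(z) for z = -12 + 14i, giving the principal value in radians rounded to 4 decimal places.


Step 1: z = -12 + 14i
Step 2: arg(z) = atan2(14, -12)
Step 3: arg(z) = 2.2794

2.2794


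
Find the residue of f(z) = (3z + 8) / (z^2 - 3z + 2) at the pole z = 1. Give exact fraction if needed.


Step 1: Q(z) = z^2 - 3z + 2 = (z - 1)(z - 2)
Step 2: Q'(z) = 2z - 3
Step 3: Q'(1) = -1, P(1) = 11
Step 4: Res = P(1)/Q'(1) = 11/(-1) = -11

-11


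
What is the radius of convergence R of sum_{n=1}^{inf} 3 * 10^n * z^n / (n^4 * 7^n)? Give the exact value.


Step 1: General term a_n = 3 * 10^n / (n^4 * 7^n)
Step 2: By the root test, |a_n|^(1/n) = 3^(1/n) * 10 / (n^(4/n) * 7) -> 10/7 as n -> infinity (since 3^(1/n) -> 1 and n^(4/n) -> 1)
Step 3: R = 1/lim|a_n|^(1/n) = 7/10

7/10


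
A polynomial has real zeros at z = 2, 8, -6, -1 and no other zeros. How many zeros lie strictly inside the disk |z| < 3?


Step 1: Check each root:
  z = 2: |2| = 2 < 3
  z = 8: |8| = 8 >= 3
  z = -6: |-6| = 6 >= 3
  z = -1: |-1| = 1 < 3
Step 2: Count = 2

2


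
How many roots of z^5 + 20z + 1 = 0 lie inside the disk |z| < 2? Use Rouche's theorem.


Step 1: On |z| = 2 the three terms have sizes |z^5| = 2^5 = 32, |20z| = 20*2 = 40, |1| = 1
Step 2: The dominant term is g(z) = 20z; let h(z) = z^5 + 1 so f = g + h
Step 3: On |z| = 2: |g| = 40 and |h| <= 32 + 1 = 33
Step 4: Since 40 > 33, |h| < |g| on |z| = 2, so by Rouche f has the same number of zeros as g inside |z| < 2
Step 5: g(z) = 20z has 1 zero (at the origin, multiplicity 1) inside |z| < 2. Answer = 1

1


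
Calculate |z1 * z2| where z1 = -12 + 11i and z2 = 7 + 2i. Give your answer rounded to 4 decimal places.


Step 1: |z1| = sqrt((-12)^2 + 11^2) = sqrt(265)
Step 2: |z2| = sqrt(7^2 + 2^2) = sqrt(53)
Step 3: |z1*z2| = |z1|*|z2| = sqrt(265) * sqrt(53) = sqrt(265 * 53) = sqrt(14045)
Step 4: = 118.5116

118.5116


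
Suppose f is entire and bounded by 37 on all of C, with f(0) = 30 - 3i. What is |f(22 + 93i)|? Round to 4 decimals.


Step 1: By Liouville's theorem, a bounded entire function is constant.
Step 2: f(z) = f(0) = 30 - 3i for all z.
Step 3: |f(w)| = |30 - 3i| = sqrt(900 + 9)
Step 4: = 30.1496

30.1496


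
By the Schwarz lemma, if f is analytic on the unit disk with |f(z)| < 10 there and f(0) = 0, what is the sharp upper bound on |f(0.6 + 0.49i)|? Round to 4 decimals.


Step 1: g = f/10 maps D -> D with g(0) = 0, so by the Schwarz lemma |g(z)| <= |z|, i.e. |f(z)| <= 10|z|; this is sharp (f(z) = 10z).
Step 2: |z0|^2 = 0.6^2 + 0.49^2 = 0.6001
Step 3: |z0| = sqrt(0.6001) = 0.774661
Step 4: Best bound = 10 * |z0| = 10 * 0.774661 = 7.7466

7.7466


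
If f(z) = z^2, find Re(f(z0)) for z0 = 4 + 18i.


Step 1: z0 = 4 + 18i
Step 2: z0^2 = 4^2 - 18^2 + 144i
Step 3: real part = 16 - 324 = -308

-308


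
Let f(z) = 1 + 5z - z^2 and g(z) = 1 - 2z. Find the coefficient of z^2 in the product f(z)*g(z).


Step 1: z^2 term in f*g comes from: (1)*(0) + (5z)*(-2z) + (-z^2)*(1)
Step 2: = 0 - 10 - 1
Step 3: = -11

-11


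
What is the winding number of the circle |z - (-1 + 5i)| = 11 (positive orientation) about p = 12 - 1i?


Step 1: Center c = (-1, 5), radius = 11
Step 2: |p - c|^2 = 13^2 + (-6)^2 = 205
Step 3: r^2 = 121
Step 4: |p-c| > r so winding number = 0

0


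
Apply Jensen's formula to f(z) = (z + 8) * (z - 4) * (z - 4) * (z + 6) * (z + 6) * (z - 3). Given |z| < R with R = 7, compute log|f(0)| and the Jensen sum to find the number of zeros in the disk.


Jensen's formula: (1/2pi)*integral log|f(Re^it)|dt = log|f(0)| + sum_{|a_k|<R} log(R/|a_k|)
Step 1: f(0) = 8 * (-4) * (-4) * 6 * 6 * (-3) = -13824
Step 2: log|f(0)| = log|-8| + log|4| + log|4| + log|-6| + log|-6| + log|3| = 9.5342
Step 3: Zeros inside |z| < 7: 4, 4, -6, -6, 3
Step 4: Jensen sum = log(7/4) + log(7/4) + log(7/6) + log(7/6) + log(7/3) = 2.2748
Step 5: n(R) = number of terms in the Jensen sum = count of zeros inside |z| < 7 = 5

5


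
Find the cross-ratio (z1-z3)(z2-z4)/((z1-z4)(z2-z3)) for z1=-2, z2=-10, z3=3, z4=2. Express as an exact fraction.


Step 1: (z1-z3)(z2-z4) = (-5) * (-12) = 60
Step 2: (z1-z4)(z2-z3) = (-4) * (-13) = 52
Step 3: Cross-ratio = 60/52 = 15/13

15/13


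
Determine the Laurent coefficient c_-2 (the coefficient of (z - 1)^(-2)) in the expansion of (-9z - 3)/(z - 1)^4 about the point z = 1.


Step 1: Write the numerator in powers of (z - 1): -9z - 3 = -9(z - 1) + (-9*1 - 3) = -9(z - 1) - 12
Step 2: Divide by (z - 1)^4: f(z) = -12(z - 1)^(-4) - 9(z - 1)^(-3)
Step 3: This finite sum is the Laurent series of f about z = 1.
Step 4: Only the powers -4 and -3 appear, so the coefficient of (z - 1)^(-2) = 0

0


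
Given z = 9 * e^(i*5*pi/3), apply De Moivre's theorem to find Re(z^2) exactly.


Step 1: By De Moivre's theorem, z^2 = 9^2 * e^(i*2*5*pi/3) = 81 * (cos(10*pi/3) + i*sin(10*pi/3))
Step 2: |z|^2 = 9^2 = 81
Step 3: Reduce the angle mod 2*pi: 10*pi/3 - 2*pi = 4*pi/3
Step 4: cos(4*pi/3) = -1/2
Step 5: Re(z^2) = 81 * (-1/2) = -81/2

-81/2


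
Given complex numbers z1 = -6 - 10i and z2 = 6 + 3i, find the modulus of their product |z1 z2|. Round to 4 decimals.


Step 1: |z1| = sqrt((-6)^2 + (-10)^2) = sqrt(136)
Step 2: |z2| = sqrt(6^2 + 3^2) = sqrt(45)
Step 3: |z1*z2| = |z1|*|z2| = sqrt(136) * sqrt(45) = sqrt(136 * 45) = sqrt(6120)
Step 4: = 78.2304

78.2304


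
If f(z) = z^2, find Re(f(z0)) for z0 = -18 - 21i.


Step 1: z0 = -18 - 21i
Step 2: z0^2 = (-18)^2 - (-21)^2 + 756i
Step 3: real part = 324 - 441 = -117

-117


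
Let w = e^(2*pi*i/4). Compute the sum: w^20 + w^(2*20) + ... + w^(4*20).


Step 1: The sum sum_{j=1}^{n} w^(k*j) equals n if n | k, else 0.
Step 2: Here n = 4, k = 20
Step 3: Does n divide k? 4 | 20 -> True
Step 4: Sum = 4

4


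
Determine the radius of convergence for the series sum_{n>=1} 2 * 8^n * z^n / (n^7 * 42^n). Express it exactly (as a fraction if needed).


Step 1: General term a_n = 2 * 8^n / (n^7 * 42^n)
Step 2: By the root test, |a_n|^(1/n) = 2^(1/n) * 8 / (n^(7/n) * 42) -> 8/42 as n -> infinity (since 2^(1/n) -> 1 and n^(7/n) -> 1)
Step 3: R = 1/lim|a_n|^(1/n) = 42/8 = 21/4

21/4


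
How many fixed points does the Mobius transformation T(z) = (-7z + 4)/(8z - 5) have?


Step 1: Fixed points satisfy T(z) = z
Step 2: 8z^2 + 2z - 4 = 0
Step 3: Discriminant = 2^2 - 4*8*(-4) = 132
Step 4: Number of fixed points = 2

2


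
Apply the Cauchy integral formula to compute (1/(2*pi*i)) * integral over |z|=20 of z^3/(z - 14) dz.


Step 1: f(z) = z^3, a = 14 is inside |z| = 20
Step 2: By Cauchy integral formula: (1/(2pi*i)) * integral = f(a)
Step 3: f(14) = 14^3 = 2744

2744


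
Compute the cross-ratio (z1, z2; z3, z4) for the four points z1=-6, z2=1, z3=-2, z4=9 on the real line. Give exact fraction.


Step 1: (z1-z3)(z2-z4) = (-4) * (-8) = 32
Step 2: (z1-z4)(z2-z3) = (-15) * 3 = -45
Step 3: Cross-ratio = -32/45 = -32/45

-32/45


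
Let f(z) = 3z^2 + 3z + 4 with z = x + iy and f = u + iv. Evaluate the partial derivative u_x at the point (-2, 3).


Step 1: f(z) = 3(x+iy)^2 + 3(x+iy) + 4
Step 2: u = 3(x^2 - y^2) + 3x + 4
Step 3: u_x = 6x + 3
Step 4: At (-2, 3): u_x = -12 + 3 = -9

-9


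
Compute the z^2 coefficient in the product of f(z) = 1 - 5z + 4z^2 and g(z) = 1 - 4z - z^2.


Step 1: z^2 term in f*g comes from: (1)*(-z^2) + (-5z)*(-4z) + (4z^2)*(1)
Step 2: = -1 + 20 + 4
Step 3: = 23

23


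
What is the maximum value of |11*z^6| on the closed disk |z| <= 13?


Step 1: On |z| = 13, |f(z)| = 11 * |z|^6 = 11 * 13^6
Step 2: By maximum modulus principle, maximum is on boundary.
Step 3: Maximum = 11 * 4826809 = 53094899

53094899


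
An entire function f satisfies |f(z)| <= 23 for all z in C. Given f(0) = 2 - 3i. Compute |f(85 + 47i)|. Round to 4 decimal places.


Step 1: By Liouville's theorem, a bounded entire function is constant.
Step 2: f(z) = f(0) = 2 - 3i for all z.
Step 3: |f(w)| = |2 - 3i| = sqrt(4 + 9)
Step 4: = 3.6056

3.6056


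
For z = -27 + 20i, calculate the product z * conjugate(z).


Step 1: conj(z) = -27 - 20i
Step 2: z * conj(z) = (-27)^2 + 20^2
Step 3: = 729 + 400 = 1129

1129


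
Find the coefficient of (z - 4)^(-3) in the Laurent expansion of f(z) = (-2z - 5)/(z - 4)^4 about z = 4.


Step 1: Write the numerator in powers of (z - 4): -2z - 5 = -2(z - 4) + (-2*4 - 5) = -2(z - 4) - 13
Step 2: Divide by (z - 4)^4: f(z) = -13(z - 4)^(-4) - 2(z - 4)^(-3)
Step 3: This finite sum is the Laurent series of f about z = 4.
Step 4: Coefficient of (z - 4)^(-3) = coefficient of (z - 4) in the re-centred numerator = -2

-2


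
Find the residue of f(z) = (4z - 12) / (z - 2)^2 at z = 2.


Step 1: Pole of order 2 at z = 2
Step 2: Res = lim d/dz [(z - 2)^2 * f(z)] as z -> 2
Step 3: (z - 2)^2 * f(z) = 4z - 12
Step 4: d/dz[4z - 12] = 4

4


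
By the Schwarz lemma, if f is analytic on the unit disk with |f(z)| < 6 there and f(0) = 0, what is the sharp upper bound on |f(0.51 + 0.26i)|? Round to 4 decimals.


Step 1: g = f/6 maps D -> D with g(0) = 0, so by the Schwarz lemma |g(z)| <= |z|, i.e. |f(z)| <= 6|z|; this is sharp (f(z) = 6z).
Step 2: |z0|^2 = 0.51^2 + 0.26^2 = 0.3277
Step 3: |z0| = sqrt(0.3277) = 0.572451
Step 4: Best bound = 6 * |z0| = 6 * 0.572451 = 3.4347

3.4347


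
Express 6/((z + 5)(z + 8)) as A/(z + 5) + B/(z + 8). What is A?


Step 1: Multiply both sides by (z + 5) and set z = -5
Step 2: A = 6 / (-5 + 8)
Step 3: A = 6 / 3
Step 4: A = 2

2


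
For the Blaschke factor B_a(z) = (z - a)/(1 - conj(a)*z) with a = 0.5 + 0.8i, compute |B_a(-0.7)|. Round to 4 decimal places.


Step 1: Numerator z0 - a = -0.7 - (0.5 + 0.8i) = -1.2 - 0.8i
Step 2: Denominator 1 - conj(a)*z0 = 1 - (0.5 - 0.8i)*(-0.7) = 1.35 - 0.56i
Step 3: |z0 - a|^2 = (-1.2)^2 + (-0.8)^2 = 2.08; |1 - conj(a)*z0|^2 = 1.35^2 + (-0.56)^2 = 2.1361
Step 4: |B_a(-0.7)| = sqrt(2.08 / 2.1361) = sqrt(0.973737)
Step 5: = 0.9868

0.9868


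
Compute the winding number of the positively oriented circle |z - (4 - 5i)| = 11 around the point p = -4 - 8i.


Step 1: Center c = (4, -5), radius = 11
Step 2: |p - c|^2 = (-8)^2 + (-3)^2 = 73
Step 3: r^2 = 121
Step 4: |p-c| < r so winding number = 1

1


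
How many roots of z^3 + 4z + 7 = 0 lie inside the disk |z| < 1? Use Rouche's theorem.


Step 1: On |z| = 1 the three terms have sizes |z^3| = 1^3 = 1, |4z| = 4*1 = 4, |7| = 7
Step 2: The dominant term is g(z) = 7; let h(z) = z^3 + 4z so f = g + h
Step 3: On |z| = 1: |g| = 7 and |h| <= 1 + 4 = 5
Step 4: Since 7 > 5, |h| < |g| on |z| = 1, so by Rouche f has the same number of zeros as g inside |z| < 1
Step 5: g(z) = 7 is a nonzero constant with no zeros inside |z| < 1. Answer = 0

0


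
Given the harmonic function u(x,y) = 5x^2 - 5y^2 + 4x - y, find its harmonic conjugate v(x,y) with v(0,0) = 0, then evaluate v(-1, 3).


Step 1: v_x = -u_y = 10y + 1
Step 2: v_y = u_x = 10x + 4
Step 3: v = 10xy + x + 4y + C
Step 4: v(0,0) = 0 => C = 0
Step 5: v(-1, 3) = -19

-19


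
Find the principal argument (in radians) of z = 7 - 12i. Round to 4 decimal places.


Step 1: z = 7 - 12i
Step 2: arg(z) = atan2(-12, 7)
Step 3: arg(z) = -1.0427

-1.0427


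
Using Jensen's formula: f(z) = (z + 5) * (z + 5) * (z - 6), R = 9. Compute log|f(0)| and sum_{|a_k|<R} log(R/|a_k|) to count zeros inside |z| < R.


Jensen's formula: (1/2pi)*integral log|f(Re^it)|dt = log|f(0)| + sum_{|a_k|<R} log(R/|a_k|)
Step 1: f(0) = 5 * 5 * (-6) = -150
Step 2: log|f(0)| = log|-5| + log|-5| + log|6| = 5.0106
Step 3: Zeros inside |z| < 9: -5, -5, 6
Step 4: Jensen sum = log(9/5) + log(9/5) + log(9/6) = 1.581
Step 5: n(R) = number of terms in the Jensen sum = count of zeros inside |z| < 9 = 3

3


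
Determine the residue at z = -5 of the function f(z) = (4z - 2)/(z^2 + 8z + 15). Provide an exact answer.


Step 1: Q(z) = z^2 + 8z + 15 = (z + 5)(z + 3)
Step 2: Q'(z) = 2z + 8
Step 3: Q'(-5) = -2, P(-5) = -22
Step 4: Res = P(-5)/Q'(-5) = -22/(-2) = 11

11


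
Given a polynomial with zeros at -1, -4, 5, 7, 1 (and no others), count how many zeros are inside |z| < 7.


Step 1: Check each root:
  z = -1: |-1| = 1 < 7
  z = -4: |-4| = 4 < 7
  z = 5: |5| = 5 < 7
  z = 7: |7| = 7 >= 7
  z = 1: |1| = 1 < 7
Step 2: Count = 4

4


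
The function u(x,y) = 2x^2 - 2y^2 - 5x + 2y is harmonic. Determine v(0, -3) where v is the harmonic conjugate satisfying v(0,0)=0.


Step 1: v_x = -u_y = 4y - 2
Step 2: v_y = u_x = 4x - 5
Step 3: v = 4xy - 2x - 5y + C
Step 4: v(0,0) = 0 => C = 0
Step 5: v(0, -3) = 15

15


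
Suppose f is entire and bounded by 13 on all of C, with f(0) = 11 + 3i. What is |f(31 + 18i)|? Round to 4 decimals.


Step 1: By Liouville's theorem, a bounded entire function is constant.
Step 2: f(z) = f(0) = 11 + 3i for all z.
Step 3: |f(w)| = |11 + 3i| = sqrt(121 + 9)
Step 4: = 11.4018

11.4018


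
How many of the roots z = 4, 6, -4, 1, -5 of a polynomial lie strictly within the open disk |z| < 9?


Step 1: Check each root:
  z = 4: |4| = 4 < 9
  z = 6: |6| = 6 < 9
  z = -4: |-4| = 4 < 9
  z = 1: |1| = 1 < 9
  z = -5: |-5| = 5 < 9
Step 2: Count = 5

5


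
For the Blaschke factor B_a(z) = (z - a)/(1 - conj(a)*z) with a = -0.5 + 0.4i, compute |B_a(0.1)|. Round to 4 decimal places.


Step 1: Numerator z0 - a = 0.1 - (-0.5 + 0.4i) = 0.6 - 0.4i
Step 2: Denominator 1 - conj(a)*z0 = 1 - (-0.5 - 0.4i)*0.1 = 1.05 + 0.04i
Step 3: |z0 - a|^2 = 0.6^2 + (-0.4)^2 = 0.52; |1 - conj(a)*z0|^2 = 1.05^2 + 0.04^2 = 1.1041
Step 4: |B_a(0.1)| = sqrt(0.52 / 1.1041) = sqrt(0.470972)
Step 5: = 0.6863

0.6863


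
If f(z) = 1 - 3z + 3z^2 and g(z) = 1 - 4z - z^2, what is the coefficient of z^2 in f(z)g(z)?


Step 1: z^2 term in f*g comes from: (1)*(-z^2) + (-3z)*(-4z) + (3z^2)*(1)
Step 2: = -1 + 12 + 3
Step 3: = 14

14


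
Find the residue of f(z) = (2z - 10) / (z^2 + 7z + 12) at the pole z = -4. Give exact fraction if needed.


Step 1: Q(z) = z^2 + 7z + 12 = (z + 4)(z + 3)
Step 2: Q'(z) = 2z + 7
Step 3: Q'(-4) = -1, P(-4) = -18
Step 4: Res = P(-4)/Q'(-4) = -18/(-1) = 18

18


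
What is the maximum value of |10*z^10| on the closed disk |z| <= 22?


Step 1: On |z| = 22, |f(z)| = 10 * |z|^10 = 10 * 22^10
Step 2: By maximum modulus principle, maximum is on boundary.
Step 3: Maximum = 10 * 26559922791424 = 265599227914240

265599227914240


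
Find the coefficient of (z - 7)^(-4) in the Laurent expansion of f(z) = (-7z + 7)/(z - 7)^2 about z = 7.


Step 1: Write the numerator in powers of (z - 7): -7z + 7 = -7(z - 7) + (-7*7 + 7) = -7(z - 7) - 42
Step 2: Divide by (z - 7)^2: f(z) = -42(z - 7)^(-2) - 7(z - 7)^(-1)
Step 3: This finite sum is the Laurent series of f about z = 7.
Step 4: Only the powers -2 and -1 appear, so the coefficient of (z - 7)^(-4) = 0

0


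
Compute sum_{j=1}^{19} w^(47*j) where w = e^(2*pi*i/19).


Step 1: The sum sum_{j=1}^{n} w^(k*j) equals n if n | k, else 0.
Step 2: Here n = 19, k = 47
Step 3: Does n divide k? 19 | 47 -> False
Step 4: Sum = 0

0


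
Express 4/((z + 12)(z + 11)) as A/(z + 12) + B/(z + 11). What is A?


Step 1: Multiply both sides by (z + 12) and set z = -12
Step 2: A = 4 / (-12 + 11)
Step 3: A = 4 / (-1)
Step 4: A = -4

-4


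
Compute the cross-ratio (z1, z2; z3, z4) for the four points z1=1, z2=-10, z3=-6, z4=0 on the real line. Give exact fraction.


Step 1: (z1-z3)(z2-z4) = 7 * (-10) = -70
Step 2: (z1-z4)(z2-z3) = 1 * (-4) = -4
Step 3: Cross-ratio = 70/4 = 35/2

35/2


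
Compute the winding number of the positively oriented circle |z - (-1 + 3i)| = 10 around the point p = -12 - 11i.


Step 1: Center c = (-1, 3), radius = 10
Step 2: |p - c|^2 = (-11)^2 + (-14)^2 = 317
Step 3: r^2 = 100
Step 4: |p-c| > r so winding number = 0

0


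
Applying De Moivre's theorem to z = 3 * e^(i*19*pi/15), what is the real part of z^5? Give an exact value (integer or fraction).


Step 1: By De Moivre's theorem, z^5 = 3^5 * e^(i*5*19*pi/15) = 243 * (cos(19*pi/3) + i*sin(19*pi/3))
Step 2: |z|^5 = 3^5 = 243
Step 3: Reduce the angle mod 2*pi: 19*pi/3 - 6*pi = pi/3
Step 4: cos(pi/3) = 1/2
Step 5: Re(z^5) = 243 * 1/2 = 243/2

243/2


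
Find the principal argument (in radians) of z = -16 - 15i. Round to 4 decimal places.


Step 1: z = -16 - 15i
Step 2: arg(z) = atan2(-15, -16)
Step 3: arg(z) = -2.3884

-2.3884


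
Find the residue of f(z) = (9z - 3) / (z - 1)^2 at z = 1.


Step 1: Pole of order 2 at z = 1
Step 2: Res = lim d/dz [(z - 1)^2 * f(z)] as z -> 1
Step 3: (z - 1)^2 * f(z) = 9z - 3
Step 4: d/dz[9z - 3] = 9

9


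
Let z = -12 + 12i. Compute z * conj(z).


Step 1: conj(z) = -12 - 12i
Step 2: z * conj(z) = (-12)^2 + 12^2
Step 3: = 144 + 144 = 288

288


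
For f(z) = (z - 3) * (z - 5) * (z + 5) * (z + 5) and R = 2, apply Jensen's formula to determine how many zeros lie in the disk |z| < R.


Jensen's formula: (1/2pi)*integral log|f(Re^it)|dt = log|f(0)| + sum_{|a_k|<R} log(R/|a_k|)
Step 1: f(0) = (-3) * (-5) * 5 * 5 = 375
Step 2: log|f(0)| = log|3| + log|5| + log|-5| + log|-5| = 5.9269
Step 3: Zeros inside |z| < 2: none
Step 4: Jensen sum = (empty sum) = 0
Step 5: n(R) = number of terms in the Jensen sum = count of zeros inside |z| < 2 = 0

0


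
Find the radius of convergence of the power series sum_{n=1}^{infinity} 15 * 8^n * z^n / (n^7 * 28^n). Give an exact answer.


Step 1: General term a_n = 15 * 8^n / (n^7 * 28^n)
Step 2: By the root test, |a_n|^(1/n) = 15^(1/n) * 8 / (n^(7/n) * 28) -> 8/28 as n -> infinity (since 15^(1/n) -> 1 and n^(7/n) -> 1)
Step 3: R = 1/lim|a_n|^(1/n) = 28/8 = 7/2

7/2


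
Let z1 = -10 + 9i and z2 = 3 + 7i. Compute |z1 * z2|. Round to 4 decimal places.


Step 1: |z1| = sqrt((-10)^2 + 9^2) = sqrt(181)
Step 2: |z2| = sqrt(3^2 + 7^2) = sqrt(58)
Step 3: |z1*z2| = |z1|*|z2| = sqrt(181) * sqrt(58) = sqrt(181 * 58) = sqrt(10498)
Step 4: = 102.4597

102.4597


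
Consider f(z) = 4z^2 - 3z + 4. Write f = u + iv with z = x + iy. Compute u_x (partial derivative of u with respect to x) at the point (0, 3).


Step 1: f(z) = 4(x+iy)^2 - 3(x+iy) + 4
Step 2: u = 4(x^2 - y^2) - 3x + 4
Step 3: u_x = 8x - 3
Step 4: At (0, 3): u_x = 0 - 3 = -3

-3


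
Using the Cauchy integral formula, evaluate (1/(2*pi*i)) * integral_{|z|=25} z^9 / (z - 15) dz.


Step 1: f(z) = z^9, a = 15 is inside |z| = 25
Step 2: By Cauchy integral formula: (1/(2pi*i)) * integral = f(a)
Step 3: f(15) = 15^9 = 38443359375

38443359375
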